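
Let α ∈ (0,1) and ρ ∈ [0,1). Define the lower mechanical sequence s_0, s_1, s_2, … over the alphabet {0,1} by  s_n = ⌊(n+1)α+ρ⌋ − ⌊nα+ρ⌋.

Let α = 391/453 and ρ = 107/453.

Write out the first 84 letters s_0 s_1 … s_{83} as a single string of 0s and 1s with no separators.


n=0: ⌊(1·391+107)/453⌋ − ⌊(0·391+107)/453⌋ = ⌊498/453⌋ − ⌊107/453⌋ = 1 − 0 = 1
n=1: ⌊(2·391+107)/453⌋ − ⌊(1·391+107)/453⌋ = ⌊889/453⌋ − ⌊498/453⌋ = 1 − 1 = 0
n=2: ⌊(3·391+107)/453⌋ − ⌊(2·391+107)/453⌋ = ⌊1280/453⌋ − ⌊889/453⌋ = 2 − 1 = 1
n=3: ⌊(4·391+107)/453⌋ − ⌊(3·391+107)/453⌋ = ⌊1671/453⌋ − ⌊1280/453⌋ = 3 − 2 = 1
n=4: ⌊(5·391+107)/453⌋ − ⌊(4·391+107)/453⌋ = ⌊2062/453⌋ − ⌊1671/453⌋ = 4 − 3 = 1
n=5: ⌊(6·391+107)/453⌋ − ⌊(5·391+107)/453⌋ = ⌊2453/453⌋ − ⌊2062/453⌋ = 5 − 4 = 1
n=6: ⌊(7·391+107)/453⌋ − ⌊(6·391+107)/453⌋ = ⌊2844/453⌋ − ⌊2453/453⌋ = 6 − 5 = 1
n=7: ⌊(8·391+107)/453⌋ − ⌊(7·391+107)/453⌋ = ⌊3235/453⌋ − ⌊2844/453⌋ = 7 − 6 = 1
n=8: ⌊(9·391+107)/453⌋ − ⌊(8·391+107)/453⌋ = ⌊3626/453⌋ − ⌊3235/453⌋ = 8 − 7 = 1
n=9: ⌊(10·391+107)/453⌋ − ⌊(9·391+107)/453⌋ = ⌊4017/453⌋ − ⌊3626/453⌋ = 8 − 8 = 0
n=10: ⌊(11·391+107)/453⌋ − ⌊(10·391+107)/453⌋ = ⌊4408/453⌋ − ⌊4017/453⌋ = 9 − 8 = 1
n=11: ⌊(12·391+107)/453⌋ − ⌊(11·391+107)/453⌋ = ⌊4799/453⌋ − ⌊4408/453⌋ = 10 − 9 = 1
n=12: ⌊(13·391+107)/453⌋ − ⌊(12·391+107)/453⌋ = ⌊5190/453⌋ − ⌊4799/453⌋ = 11 − 10 = 1
n=13: ⌊(14·391+107)/453⌋ − ⌊(13·391+107)/453⌋ = ⌊5581/453⌋ − ⌊5190/453⌋ = 12 − 11 = 1
n=14: ⌊(15·391+107)/453⌋ − ⌊(14·391+107)/453⌋ = ⌊5972/453⌋ − ⌊5581/453⌋ = 13 − 12 = 1
n=15: ⌊(16·391+107)/453⌋ − ⌊(15·391+107)/453⌋ = ⌊6363/453⌋ − ⌊5972/453⌋ = 14 − 13 = 1
n=16: ⌊(17·391+107)/453⌋ − ⌊(16·391+107)/453⌋ = ⌊6754/453⌋ − ⌊6363/453⌋ = 14 − 14 = 0
n=17: ⌊(18·391+107)/453⌋ − ⌊(17·391+107)/453⌋ = ⌊7145/453⌋ − ⌊6754/453⌋ = 15 − 14 = 1
n=18: ⌊(19·391+107)/453⌋ − ⌊(18·391+107)/453⌋ = ⌊7536/453⌋ − ⌊7145/453⌋ = 16 − 15 = 1
n=19: ⌊(20·391+107)/453⌋ − ⌊(19·391+107)/453⌋ = ⌊7927/453⌋ − ⌊7536/453⌋ = 17 − 16 = 1
n=20: ⌊(21·391+107)/453⌋ − ⌊(20·391+107)/453⌋ = ⌊8318/453⌋ − ⌊7927/453⌋ = 18 − 17 = 1
n=21: ⌊(22·391+107)/453⌋ − ⌊(21·391+107)/453⌋ = ⌊8709/453⌋ − ⌊8318/453⌋ = 19 − 18 = 1
n=22: ⌊(23·391+107)/453⌋ − ⌊(22·391+107)/453⌋ = ⌊9100/453⌋ − ⌊8709/453⌋ = 20 − 19 = 1
n=23: ⌊(24·391+107)/453⌋ − ⌊(23·391+107)/453⌋ = ⌊9491/453⌋ − ⌊9100/453⌋ = 20 − 20 = 0
n=24: ⌊(25·391+107)/453⌋ − ⌊(24·391+107)/453⌋ = ⌊9882/453⌋ − ⌊9491/453⌋ = 21 − 20 = 1
n=25: ⌊(26·391+107)/453⌋ − ⌊(25·391+107)/453⌋ = ⌊10273/453⌋ − ⌊9882/453⌋ = 22 − 21 = 1
n=26: ⌊(27·391+107)/453⌋ − ⌊(26·391+107)/453⌋ = ⌊10664/453⌋ − ⌊10273/453⌋ = 23 − 22 = 1
n=27: ⌊(28·391+107)/453⌋ − ⌊(27·391+107)/453⌋ = ⌊11055/453⌋ − ⌊10664/453⌋ = 24 − 23 = 1
n=28: ⌊(29·391+107)/453⌋ − ⌊(28·391+107)/453⌋ = ⌊11446/453⌋ − ⌊11055/453⌋ = 25 − 24 = 1
n=29: ⌊(30·391+107)/453⌋ − ⌊(29·391+107)/453⌋ = ⌊11837/453⌋ − ⌊11446/453⌋ = 26 − 25 = 1
n=30: ⌊(31·391+107)/453⌋ − ⌊(30·391+107)/453⌋ = ⌊12228/453⌋ − ⌊11837/453⌋ = 26 − 26 = 0
n=31: ⌊(32·391+107)/453⌋ − ⌊(31·391+107)/453⌋ = ⌊12619/453⌋ − ⌊12228/453⌋ = 27 − 26 = 1
n=32: ⌊(33·391+107)/453⌋ − ⌊(32·391+107)/453⌋ = ⌊13010/453⌋ − ⌊12619/453⌋ = 28 − 27 = 1
n=33: ⌊(34·391+107)/453⌋ − ⌊(33·391+107)/453⌋ = ⌊13401/453⌋ − ⌊13010/453⌋ = 29 − 28 = 1
n=34: ⌊(35·391+107)/453⌋ − ⌊(34·391+107)/453⌋ = ⌊13792/453⌋ − ⌊13401/453⌋ = 30 − 29 = 1
n=35: ⌊(36·391+107)/453⌋ − ⌊(35·391+107)/453⌋ = ⌊14183/453⌋ − ⌊13792/453⌋ = 31 − 30 = 1
n=36: ⌊(37·391+107)/453⌋ − ⌊(36·391+107)/453⌋ = ⌊14574/453⌋ − ⌊14183/453⌋ = 32 − 31 = 1
n=37: ⌊(38·391+107)/453⌋ − ⌊(37·391+107)/453⌋ = ⌊14965/453⌋ − ⌊14574/453⌋ = 33 − 32 = 1
n=38: ⌊(39·391+107)/453⌋ − ⌊(38·391+107)/453⌋ = ⌊15356/453⌋ − ⌊14965/453⌋ = 33 − 33 = 0
n=39: ⌊(40·391+107)/453⌋ − ⌊(39·391+107)/453⌋ = ⌊15747/453⌋ − ⌊15356/453⌋ = 34 − 33 = 1
n=40: ⌊(41·391+107)/453⌋ − ⌊(40·391+107)/453⌋ = ⌊16138/453⌋ − ⌊15747/453⌋ = 35 − 34 = 1
n=41: ⌊(42·391+107)/453⌋ − ⌊(41·391+107)/453⌋ = ⌊16529/453⌋ − ⌊16138/453⌋ = 36 − 35 = 1
n=42: ⌊(43·391+107)/453⌋ − ⌊(42·391+107)/453⌋ = ⌊16920/453⌋ − ⌊16529/453⌋ = 37 − 36 = 1
n=43: ⌊(44·391+107)/453⌋ − ⌊(43·391+107)/453⌋ = ⌊17311/453⌋ − ⌊16920/453⌋ = 38 − 37 = 1
n=44: ⌊(45·391+107)/453⌋ − ⌊(44·391+107)/453⌋ = ⌊17702/453⌋ − ⌊17311/453⌋ = 39 − 38 = 1
n=45: ⌊(46·391+107)/453⌋ − ⌊(45·391+107)/453⌋ = ⌊18093/453⌋ − ⌊17702/453⌋ = 39 − 39 = 0
n=46: ⌊(47·391+107)/453⌋ − ⌊(46·391+107)/453⌋ = ⌊18484/453⌋ − ⌊18093/453⌋ = 40 − 39 = 1
n=47: ⌊(48·391+107)/453⌋ − ⌊(47·391+107)/453⌋ = ⌊18875/453⌋ − ⌊18484/453⌋ = 41 − 40 = 1
n=48: ⌊(49·391+107)/453⌋ − ⌊(48·391+107)/453⌋ = ⌊19266/453⌋ − ⌊18875/453⌋ = 42 − 41 = 1
n=49: ⌊(50·391+107)/453⌋ − ⌊(49·391+107)/453⌋ = ⌊19657/453⌋ − ⌊19266/453⌋ = 43 − 42 = 1
n=50: ⌊(51·391+107)/453⌋ − ⌊(50·391+107)/453⌋ = ⌊20048/453⌋ − ⌊19657/453⌋ = 44 − 43 = 1
n=51: ⌊(52·391+107)/453⌋ − ⌊(51·391+107)/453⌋ = ⌊20439/453⌋ − ⌊20048/453⌋ = 45 − 44 = 1
n=52: ⌊(53·391+107)/453⌋ − ⌊(52·391+107)/453⌋ = ⌊20830/453⌋ − ⌊20439/453⌋ = 45 − 45 = 0
n=53: ⌊(54·391+107)/453⌋ − ⌊(53·391+107)/453⌋ = ⌊21221/453⌋ − ⌊20830/453⌋ = 46 − 45 = 1
n=54: ⌊(55·391+107)/453⌋ − ⌊(54·391+107)/453⌋ = ⌊21612/453⌋ − ⌊21221/453⌋ = 47 − 46 = 1
n=55: ⌊(56·391+107)/453⌋ − ⌊(55·391+107)/453⌋ = ⌊22003/453⌋ − ⌊21612/453⌋ = 48 − 47 = 1
n=56: ⌊(57·391+107)/453⌋ − ⌊(56·391+107)/453⌋ = ⌊22394/453⌋ − ⌊22003/453⌋ = 49 − 48 = 1
n=57: ⌊(58·391+107)/453⌋ − ⌊(57·391+107)/453⌋ = ⌊22785/453⌋ − ⌊22394/453⌋ = 50 − 49 = 1
n=58: ⌊(59·391+107)/453⌋ − ⌊(58·391+107)/453⌋ = ⌊23176/453⌋ − ⌊22785/453⌋ = 51 − 50 = 1
n=59: ⌊(60·391+107)/453⌋ − ⌊(59·391+107)/453⌋ = ⌊23567/453⌋ − ⌊23176/453⌋ = 52 − 51 = 1
n=60: ⌊(61·391+107)/453⌋ − ⌊(60·391+107)/453⌋ = ⌊23958/453⌋ − ⌊23567/453⌋ = 52 − 52 = 0
n=61: ⌊(62·391+107)/453⌋ − ⌊(61·391+107)/453⌋ = ⌊24349/453⌋ − ⌊23958/453⌋ = 53 − 52 = 1
n=62: ⌊(63·391+107)/453⌋ − ⌊(62·391+107)/453⌋ = ⌊24740/453⌋ − ⌊24349/453⌋ = 54 − 53 = 1
n=63: ⌊(64·391+107)/453⌋ − ⌊(63·391+107)/453⌋ = ⌊25131/453⌋ − ⌊24740/453⌋ = 55 − 54 = 1
n=64: ⌊(65·391+107)/453⌋ − ⌊(64·391+107)/453⌋ = ⌊25522/453⌋ − ⌊25131/453⌋ = 56 − 55 = 1
n=65: ⌊(66·391+107)/453⌋ − ⌊(65·391+107)/453⌋ = ⌊25913/453⌋ − ⌊25522/453⌋ = 57 − 56 = 1
n=66: ⌊(67·391+107)/453⌋ − ⌊(66·391+107)/453⌋ = ⌊26304/453⌋ − ⌊25913/453⌋ = 58 − 57 = 1
n=67: ⌊(68·391+107)/453⌋ − ⌊(67·391+107)/453⌋ = ⌊26695/453⌋ − ⌊26304/453⌋ = 58 − 58 = 0
n=68: ⌊(69·391+107)/453⌋ − ⌊(68·391+107)/453⌋ = ⌊27086/453⌋ − ⌊26695/453⌋ = 59 − 58 = 1
n=69: ⌊(70·391+107)/453⌋ − ⌊(69·391+107)/453⌋ = ⌊27477/453⌋ − ⌊27086/453⌋ = 60 − 59 = 1
n=70: ⌊(71·391+107)/453⌋ − ⌊(70·391+107)/453⌋ = ⌊27868/453⌋ − ⌊27477/453⌋ = 61 − 60 = 1
n=71: ⌊(72·391+107)/453⌋ − ⌊(71·391+107)/453⌋ = ⌊28259/453⌋ − ⌊27868/453⌋ = 62 − 61 = 1
n=72: ⌊(73·391+107)/453⌋ − ⌊(72·391+107)/453⌋ = ⌊28650/453⌋ − ⌊28259/453⌋ = 63 − 62 = 1
n=73: ⌊(74·391+107)/453⌋ − ⌊(73·391+107)/453⌋ = ⌊29041/453⌋ − ⌊28650/453⌋ = 64 − 63 = 1
n=74: ⌊(75·391+107)/453⌋ − ⌊(74·391+107)/453⌋ = ⌊29432/453⌋ − ⌊29041/453⌋ = 64 − 64 = 0
n=75: ⌊(76·391+107)/453⌋ − ⌊(75·391+107)/453⌋ = ⌊29823/453⌋ − ⌊29432/453⌋ = 65 − 64 = 1
n=76: ⌊(77·391+107)/453⌋ − ⌊(76·391+107)/453⌋ = ⌊30214/453⌋ − ⌊29823/453⌋ = 66 − 65 = 1
n=77: ⌊(78·391+107)/453⌋ − ⌊(77·391+107)/453⌋ = ⌊30605/453⌋ − ⌊30214/453⌋ = 67 − 66 = 1
n=78: ⌊(79·391+107)/453⌋ − ⌊(78·391+107)/453⌋ = ⌊30996/453⌋ − ⌊30605/453⌋ = 68 − 67 = 1
n=79: ⌊(80·391+107)/453⌋ − ⌊(79·391+107)/453⌋ = ⌊31387/453⌋ − ⌊30996/453⌋ = 69 − 68 = 1
n=80: ⌊(81·391+107)/453⌋ − ⌊(80·391+107)/453⌋ = ⌊31778/453⌋ − ⌊31387/453⌋ = 70 − 69 = 1
n=81: ⌊(82·391+107)/453⌋ − ⌊(81·391+107)/453⌋ = ⌊32169/453⌋ − ⌊31778/453⌋ = 71 − 70 = 1
n=82: ⌊(83·391+107)/453⌋ − ⌊(82·391+107)/453⌋ = ⌊32560/453⌋ − ⌊32169/453⌋ = 71 − 71 = 0
n=83: ⌊(84·391+107)/453⌋ − ⌊(83·391+107)/453⌋ = ⌊32951/453⌋ − ⌊32560/453⌋ = 72 − 71 = 1

101111111011111101111110111111011111110111111011111101111111011111101111110111111101


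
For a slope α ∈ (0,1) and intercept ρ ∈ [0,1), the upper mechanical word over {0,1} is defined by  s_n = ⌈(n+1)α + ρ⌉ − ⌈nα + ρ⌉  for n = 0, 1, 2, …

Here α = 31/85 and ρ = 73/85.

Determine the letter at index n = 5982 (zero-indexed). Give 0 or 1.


0

(n+1)α + ρ = (5983·31 + 73) / 85 = 185546/85
nα + ρ     = (5982·31 + 73) / 85 = 185515/85
⌈185546/85⌉ = 2183,  ⌈185515/85⌉ = 2183
s_{5982} = 2183 − 2183 = 0


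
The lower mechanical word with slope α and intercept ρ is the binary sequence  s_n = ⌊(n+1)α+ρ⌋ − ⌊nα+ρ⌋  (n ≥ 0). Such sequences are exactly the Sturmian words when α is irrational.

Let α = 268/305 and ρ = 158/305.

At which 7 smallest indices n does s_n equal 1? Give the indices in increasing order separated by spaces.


0 1 2 3 5 6 7

n=0: ⌊426/305⌋−⌊158/305⌋ = 1−0 = 1  ← one
n=1: ⌊694/305⌋−⌊426/305⌋ = 2−1 = 1  ← one
n=2: ⌊962/305⌋−⌊694/305⌋ = 3−2 = 1  ← one
n=3: ⌊1230/305⌋−⌊962/305⌋ = 4−3 = 1  ← one
n=4: ⌊1498/305⌋−⌊1230/305⌋ = 4−4 = 0
n=5: ⌊1766/305⌋−⌊1498/305⌋ = 5−4 = 1  ← one
n=6: ⌊2034/305⌋−⌊1766/305⌋ = 6−5 = 1  ← one
n=7: ⌊2302/305⌋−⌊2034/305⌋ = 7−6 = 1  ← one
positions of the first 7 ones: 0 1 2 3 5 6 7


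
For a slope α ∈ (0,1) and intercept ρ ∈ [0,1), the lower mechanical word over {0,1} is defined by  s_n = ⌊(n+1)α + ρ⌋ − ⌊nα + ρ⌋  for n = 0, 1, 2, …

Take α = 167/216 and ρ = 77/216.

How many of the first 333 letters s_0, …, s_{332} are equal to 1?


#1s = Σ_{n=0}^{332} s_n = Σ_{n=0}^{332} (⌊(n+1)α+ρ⌋ − ⌊nα+ρ⌋)
the sum telescopes: every ⌊nα+ρ⌋ with 0 < n < 333 appears once with + and once with −, leaving ⌊333α+ρ⌋ − ⌊0·α+ρ⌋
333α + ρ = (333·167 + 77) / 216 = 55688/216
ρ = 77/216
⌊55688/216⌋ = 257,  ⌊77/216⌋ = 0
#1s = 257 − 0 = 257

257


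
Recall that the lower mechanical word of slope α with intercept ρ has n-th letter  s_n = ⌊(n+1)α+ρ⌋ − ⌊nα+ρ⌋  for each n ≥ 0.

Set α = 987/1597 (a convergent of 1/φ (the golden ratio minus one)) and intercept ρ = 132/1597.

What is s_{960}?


(n+1)α + ρ = (961·987 + 132) / 1597 = 948639/1597
nα + ρ     = (960·987 + 132) / 1597 = 947652/1597
⌊948639/1597⌋ = 594,  ⌊947652/1597⌋ = 593
s_{960} = 594 − 593 = 1

1


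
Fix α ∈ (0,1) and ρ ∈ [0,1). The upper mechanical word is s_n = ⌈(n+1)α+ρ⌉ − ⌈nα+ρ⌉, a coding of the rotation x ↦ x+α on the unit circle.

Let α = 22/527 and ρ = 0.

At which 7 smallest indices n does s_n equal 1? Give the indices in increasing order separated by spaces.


0 23 47 71 95 119 143

n=0: ⌈22/527⌉−⌈0/527⌉ = 1−0 = 1  ← one
n=1: ⌈44/527⌉−⌈22/527⌉ = 1−1 = 0
n=2: ⌈66/527⌉−⌈44/527⌉ = 1−1 = 0
  …
n=23: ⌈528/527⌉−⌈506/527⌉ = 2−1 = 1  ← one
n=24: ⌈550/527⌉−⌈528/527⌉ = 2−2 = 0
n=25: ⌈572/527⌉−⌈550/527⌉ = 2−2 = 0
  …
n=47: ⌈1056/527⌉−⌈1034/527⌉ = 3−2 = 1  ← one
n=48: ⌈1078/527⌉−⌈1056/527⌉ = 3−3 = 0
n=49: ⌈1100/527⌉−⌈1078/527⌉ = 3−3 = 0
  …
n=71: ⌈1584/527⌉−⌈1562/527⌉ = 4−3 = 1  ← one
n=72: ⌈1606/527⌉−⌈1584/527⌉ = 4−4 = 0
n=73: ⌈1628/527⌉−⌈1606/527⌉ = 4−4 = 0
  …
n=95: ⌈2112/527⌉−⌈2090/527⌉ = 5−4 = 1  ← one
n=96: ⌈2134/527⌉−⌈2112/527⌉ = 5−5 = 0
n=97: ⌈2156/527⌉−⌈2134/527⌉ = 5−5 = 0
  …
n=119: ⌈2640/527⌉−⌈2618/527⌉ = 6−5 = 1  ← one
n=120: ⌈2662/527⌉−⌈2640/527⌉ = 6−6 = 0
n=121: ⌈2684/527⌉−⌈2662/527⌉ = 6−6 = 0
  …
n=143: ⌈3168/527⌉−⌈3146/527⌉ = 7−6 = 1  ← one
positions of the first 7 ones: 0 23 47 71 95 119 143


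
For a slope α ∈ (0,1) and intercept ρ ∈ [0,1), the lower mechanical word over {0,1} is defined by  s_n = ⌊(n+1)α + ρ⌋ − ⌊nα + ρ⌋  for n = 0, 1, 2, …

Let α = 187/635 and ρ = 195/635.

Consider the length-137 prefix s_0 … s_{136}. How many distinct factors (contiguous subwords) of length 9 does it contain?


t_n = ⌊(n·187+195)/635⌋ for n = 0 … 137:
  n=0…9: ⌊195/635⌋=0 ⌊382/635⌋=0 ⌊569/635⌋=0 ⌊756/635⌋=1 ⌊943/635⌋=1 ⌊1130/635⌋=1 ⌊1317/635⌋=2 ⌊1504/635⌋=2 ⌊1691/635⌋=2 ⌊1878/635⌋=2
  n=10…19: ⌊2065/635⌋=3 ⌊2252/635⌋=3 ⌊2439/635⌋=3 ⌊2626/635⌋=4 ⌊2813/635⌋=4 ⌊3000/635⌋=4 ⌊3187/635⌋=5 ⌊3374/635⌋=5 ⌊3561/635⌋=5 ⌊3748/635⌋=5
  n=20…29: ⌊3935/635⌋=6 ⌊4122/635⌋=6 ⌊4309/635⌋=6 ⌊4496/635⌋=7 ⌊4683/635⌋=7 ⌊4870/635⌋=7 ⌊5057/635⌋=7 ⌊5244/635⌋=8 ⌊5431/635⌋=8 ⌊5618/635⌋=8
  n=30…39: ⌊5805/635⌋=9 ⌊5992/635⌋=9 ⌊6179/635⌋=9 ⌊6366/635⌋=10 ⌊6553/635⌋=10 ⌊6740/635⌋=10 ⌊6927/635⌋=10 ⌊7114/635⌋=11 ⌊7301/635⌋=11 ⌊7488/635⌋=11
  n=40…49: ⌊7675/635⌋=12 ⌊7862/635⌋=12 ⌊8049/635⌋=12 ⌊8236/635⌋=12 ⌊8423/635⌋=13 ⌊8610/635⌋=13 ⌊8797/635⌋=13 ⌊8984/635⌋=14 ⌊9171/635⌋=14 ⌊9358/635⌋=14
  n=50…59: ⌊9545/635⌋=15 ⌊9732/635⌋=15 ⌊9919/635⌋=15 ⌊10106/635⌋=15 ⌊10293/635⌋=16 ⌊10480/635⌋=16 ⌊10667/635⌋=16 ⌊10854/635⌋=17 ⌊11041/635⌋=17 ⌊11228/635⌋=17
  n=60…69: ⌊11415/635⌋=17 ⌊11602/635⌋=18 ⌊11789/635⌋=18 ⌊11976/635⌋=18 ⌊12163/635⌋=19 ⌊12350/635⌋=19 ⌊12537/635⌋=19 ⌊12724/635⌋=20 ⌊12911/635⌋=20 ⌊13098/635⌋=20
  n=70…79: ⌊13285/635⌋=20 ⌊13472/635⌋=21 ⌊13659/635⌋=21 ⌊13846/635⌋=21 ⌊14033/635⌋=22 ⌊14220/635⌋=22 ⌊14407/635⌋=22 ⌊14594/635⌋=22 ⌊14781/635⌋=23 ⌊14968/635⌋=23
  n=80…89: ⌊15155/635⌋=23 ⌊15342/635⌋=24 ⌊15529/635⌋=24 ⌊15716/635⌋=24 ⌊15903/635⌋=25 ⌊16090/635⌋=25 ⌊16277/635⌋=25 ⌊16464/635⌋=25 ⌊16651/635⌋=26 ⌊16838/635⌋=26
  n=90…99: ⌊17025/635⌋=26 ⌊17212/635⌋=27 ⌊17399/635⌋=27 ⌊17586/635⌋=27 ⌊17773/635⌋=27 ⌊17960/635⌋=28 ⌊18147/635⌋=28 ⌊18334/635⌋=28 ⌊18521/635⌋=29 ⌊18708/635⌋=29
  n=100…109: ⌊18895/635⌋=29 ⌊19082/635⌋=30 ⌊19269/635⌋=30 ⌊19456/635⌋=30 ⌊19643/635⌋=30 ⌊19830/635⌋=31 ⌊20017/635⌋=31 ⌊20204/635⌋=31 ⌊20391/635⌋=32 ⌊20578/635⌋=32
  n=110…119: ⌊20765/635⌋=32 ⌊20952/635⌋=32 ⌊21139/635⌋=33 ⌊21326/635⌋=33 ⌊21513/635⌋=33 ⌊21700/635⌋=34 ⌊21887/635⌋=34 ⌊22074/635⌋=34 ⌊22261/635⌋=35 ⌊22448/635⌋=35
  n=120…129: ⌊22635/635⌋=35 ⌊22822/635⌋=35 ⌊23009/635⌋=36 ⌊23196/635⌋=36 ⌊23383/635⌋=36 ⌊23570/635⌋=37 ⌊23757/635⌋=37 ⌊23944/635⌋=37 ⌊24131/635⌋=38 ⌊24318/635⌋=38
  n=130…137: ⌊24505/635⌋=38 ⌊24692/635⌋=38 ⌊24879/635⌋=39 ⌊25066/635⌋=39 ⌊25253/635⌋=39 ⌊25440/635⌋=40 ⌊25627/635⌋=40 ⌊25814/635⌋=40
s_n = t_(n+1) − t_n for n = 0 … 136 gives
prefix = 00100100010010010001001000100100100010010001001001000100100010010010001001000100100100010010001001001000100100010010010001001001000100100
slide a length-9 window over [0..8] … [128..136] (129 windows); first occurrence of each distinct factor:
  [  0..  8] 001001000
  [  1..  9] 010010001
  [  2.. 10] 100100010
  [  3.. 11] 001000100
  [  4.. 12] 010001001
  [  5.. 13] 100010010
  [  6.. 14] 000100100
  [  7.. 15] 001001001
  [  8.. 16] 010010010
  [  9.. 17] 100100100
  (the other 119 windows repeat one of these)
distinct factors: {000100100, 001000100, 001001000, 001001001, 010001001, 010010001, 010010010, 100010010, 100100010, 100100100}
count = 10  (Sturmian bound for length 9 is 10)

10


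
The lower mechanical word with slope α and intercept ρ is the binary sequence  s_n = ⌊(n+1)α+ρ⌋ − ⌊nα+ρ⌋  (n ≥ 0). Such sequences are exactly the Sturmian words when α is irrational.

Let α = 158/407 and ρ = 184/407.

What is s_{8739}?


1

(n+1)α + ρ = (8740·158 + 184) / 407 = 1381104/407
nα + ρ     = (8739·158 + 184) / 407 = 1380946/407
⌊1381104/407⌋ = 3393,  ⌊1380946/407⌋ = 3392
s_{8739} = 3393 − 3392 = 1


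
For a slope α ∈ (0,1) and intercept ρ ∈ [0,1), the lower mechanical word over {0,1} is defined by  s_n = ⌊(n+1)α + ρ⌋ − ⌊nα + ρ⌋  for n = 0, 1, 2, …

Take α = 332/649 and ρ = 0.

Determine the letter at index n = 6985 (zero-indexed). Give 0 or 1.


(n+1)α + ρ = (6986·332) / 649 = 2319352/649
nα + ρ     = (6985·332) / 649 = 2319020/649
⌊2319352/649⌋ = 3573,  ⌊2319020/649⌋ = 3573
s_{6985} = 3573 − 3573 = 0

0


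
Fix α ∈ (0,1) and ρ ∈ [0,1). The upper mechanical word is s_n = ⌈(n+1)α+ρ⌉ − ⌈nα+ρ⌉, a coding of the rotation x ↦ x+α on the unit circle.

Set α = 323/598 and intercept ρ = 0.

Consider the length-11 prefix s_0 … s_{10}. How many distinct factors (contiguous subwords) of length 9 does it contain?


t_n = ⌈(n·323)/598⌉ for n = 0 … 11:
  n=0…9: ⌈0/598⌉=0 ⌈323/598⌉=1 ⌈646/598⌉=2 ⌈969/598⌉=2 ⌈1292/598⌉=3 ⌈1615/598⌉=3 ⌈1938/598⌉=4 ⌈2261/598⌉=4 ⌈2584/598⌉=5 ⌈2907/598⌉=5
  n=10…11: ⌈3230/598⌉=6 ⌈3553/598⌉=6
s_n = t_(n+1) − t_n for n = 0 … 10 gives
prefix = 11010101010
slide a length-9 window over [0..8] … [2..10] (3 windows); first occurrence of each distinct factor:
  [  0..  8] 110101010
  [  1..  9] 101010101
  [  2.. 10] 010101010
distinct factors: {010101010, 101010101, 110101010}
count = 3  (Sturmian bound for length 9 is 10)

3


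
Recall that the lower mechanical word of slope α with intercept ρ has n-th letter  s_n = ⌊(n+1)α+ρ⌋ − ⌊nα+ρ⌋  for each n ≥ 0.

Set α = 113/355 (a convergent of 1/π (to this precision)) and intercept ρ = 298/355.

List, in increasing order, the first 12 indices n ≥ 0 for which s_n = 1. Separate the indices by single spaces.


0 3 6 9 13 16 19 22 25 28 31 35

n=0: ⌊411/355⌋−⌊298/355⌋ = 1−0 = 1  ← one
n=1: ⌊524/355⌋−⌊411/355⌋ = 1−1 = 0
n=2: ⌊637/355⌋−⌊524/355⌋ = 1−1 = 0
n=3: ⌊750/355⌋−⌊637/355⌋ = 2−1 = 1  ← one
n=4: ⌊863/355⌋−⌊750/355⌋ = 2−2 = 0
n=5: ⌊976/355⌋−⌊863/355⌋ = 2−2 = 0
n=6: ⌊1089/355⌋−⌊976/355⌋ = 3−2 = 1  ← one
n=7: ⌊1202/355⌋−⌊1089/355⌋ = 3−3 = 0
n=8: ⌊1315/355⌋−⌊1202/355⌋ = 3−3 = 0
n=9: ⌊1428/355⌋−⌊1315/355⌋ = 4−3 = 1  ← one
n=10: ⌊1541/355⌋−⌊1428/355⌋ = 4−4 = 0
n=11: ⌊1654/355⌋−⌊1541/355⌋ = 4−4 = 0
n=12: ⌊1767/355⌋−⌊1654/355⌋ = 4−4 = 0
n=13: ⌊1880/355⌋−⌊1767/355⌋ = 5−4 = 1  ← one
n=14: ⌊1993/355⌋−⌊1880/355⌋ = 5−5 = 0
n=15: ⌊2106/355⌋−⌊1993/355⌋ = 5−5 = 0
n=16: ⌊2219/355⌋−⌊2106/355⌋ = 6−5 = 1  ← one
n=17: ⌊2332/355⌋−⌊2219/355⌋ = 6−6 = 0
n=18: ⌊2445/355⌋−⌊2332/355⌋ = 6−6 = 0
n=19: ⌊2558/355⌋−⌊2445/355⌋ = 7−6 = 1  ← one
n=20: ⌊2671/355⌋−⌊2558/355⌋ = 7−7 = 0
n=21: ⌊2784/355⌋−⌊2671/355⌋ = 7−7 = 0
n=22: ⌊2897/355⌋−⌊2784/355⌋ = 8−7 = 1  ← one
n=23: ⌊3010/355⌋−⌊2897/355⌋ = 8−8 = 0
n=24: ⌊3123/355⌋−⌊3010/355⌋ = 8−8 = 0
n=25: ⌊3236/355⌋−⌊3123/355⌋ = 9−8 = 1  ← one
n=26: ⌊3349/355⌋−⌊3236/355⌋ = 9−9 = 0
n=27: ⌊3462/355⌋−⌊3349/355⌋ = 9−9 = 0
n=28: ⌊3575/355⌋−⌊3462/355⌋ = 10−9 = 1  ← one
n=29: ⌊3688/355⌋−⌊3575/355⌋ = 10−10 = 0
n=30: ⌊3801/355⌋−⌊3688/355⌋ = 10−10 = 0
n=31: ⌊3914/355⌋−⌊3801/355⌋ = 11−10 = 1  ← one
n=32: ⌊4027/355⌋−⌊3914/355⌋ = 11−11 = 0
n=33: ⌊4140/355⌋−⌊4027/355⌋ = 11−11 = 0
n=34: ⌊4253/355⌋−⌊4140/355⌋ = 11−11 = 0
n=35: ⌊4366/355⌋−⌊4253/355⌋ = 12−11 = 1  ← one
positions of the first 12 ones: 0 3 6 9 13 16 19 22 25 28 31 35


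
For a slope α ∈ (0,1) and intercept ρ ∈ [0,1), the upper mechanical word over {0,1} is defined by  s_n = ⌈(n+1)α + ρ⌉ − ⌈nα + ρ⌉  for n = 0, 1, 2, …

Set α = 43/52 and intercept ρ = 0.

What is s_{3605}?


(n+1)α + ρ = (3606·43) / 52 = 155058/52
nα + ρ     = (3605·43) / 52 = 155015/52
⌈155058/52⌉ = 2982,  ⌈155015/52⌉ = 2982
s_{3605} = 2982 − 2982 = 0

0


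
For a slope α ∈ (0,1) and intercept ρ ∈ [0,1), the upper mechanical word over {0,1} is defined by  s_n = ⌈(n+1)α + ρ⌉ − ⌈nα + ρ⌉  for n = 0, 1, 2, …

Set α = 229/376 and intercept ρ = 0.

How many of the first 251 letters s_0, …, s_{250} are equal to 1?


153

#1s = Σ_{n=0}^{250} s_n = Σ_{n=0}^{250} (⌈(n+1)α+ρ⌉ − ⌈nα+ρ⌉)
the sum telescopes: every ⌈nα+ρ⌉ with 0 < n < 251 appears once with + and once with −, leaving ⌈251α+ρ⌉ − ⌈0·α+ρ⌉
251α + ρ = (251·229) / 376 = 57479/376
ρ = 0/376
⌈57479/376⌉ = 153,  ⌈0/376⌉ = 0
#1s = 153 − 0 = 153


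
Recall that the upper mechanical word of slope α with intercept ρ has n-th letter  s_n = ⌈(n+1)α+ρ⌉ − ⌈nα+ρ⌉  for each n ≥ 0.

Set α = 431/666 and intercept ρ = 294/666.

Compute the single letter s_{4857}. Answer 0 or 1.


1

(n+1)α + ρ = (4858·431 + 294) / 666 = 2094092/666
nα + ρ     = (4857·431 + 294) / 666 = 2093661/666
⌈2094092/666⌉ = 3145,  ⌈2093661/666⌉ = 3144
s_{4857} = 3145 − 3144 = 1


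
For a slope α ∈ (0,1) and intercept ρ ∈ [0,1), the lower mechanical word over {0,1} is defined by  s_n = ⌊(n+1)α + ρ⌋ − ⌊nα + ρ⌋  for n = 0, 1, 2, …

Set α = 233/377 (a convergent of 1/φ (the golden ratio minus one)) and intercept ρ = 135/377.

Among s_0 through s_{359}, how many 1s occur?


222

#1s = Σ_{n=0}^{359} s_n = Σ_{n=0}^{359} (⌊(n+1)α+ρ⌋ − ⌊nα+ρ⌋)
the sum telescopes: every ⌊nα+ρ⌋ with 0 < n < 360 appears once with + and once with −, leaving ⌊360α+ρ⌋ − ⌊0·α+ρ⌋
360α + ρ = (360·233 + 135) / 377 = 84015/377
ρ = 135/377
⌊84015/377⌋ = 222,  ⌊135/377⌋ = 0
#1s = 222 − 0 = 222


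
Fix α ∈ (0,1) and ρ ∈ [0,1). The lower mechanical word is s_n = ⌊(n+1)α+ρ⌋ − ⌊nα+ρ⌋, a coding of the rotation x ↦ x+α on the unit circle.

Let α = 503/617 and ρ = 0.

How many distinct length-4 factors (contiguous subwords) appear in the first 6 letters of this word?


t_n = ⌊(n·503)/617⌋ for n = 0 … 6:
  n=0…6: ⌊0/617⌋=0 ⌊503/617⌋=0 ⌊1006/617⌋=1 ⌊1509/617⌋=2 ⌊2012/617⌋=3 ⌊2515/617⌋=4 ⌊3018/617⌋=4
s_n = t_(n+1) − t_n for n = 0 … 5 gives
prefix = 011110
slide a length-4 window over [0..3] … [2..5] (3 windows); first occurrence of each distinct factor:
  [  0..  3] 0111
  [  1..  4] 1111
  [  2..  5] 1110
distinct factors: {0111, 1110, 1111}
count = 3  (Sturmian bound for length 4 is 5)

3


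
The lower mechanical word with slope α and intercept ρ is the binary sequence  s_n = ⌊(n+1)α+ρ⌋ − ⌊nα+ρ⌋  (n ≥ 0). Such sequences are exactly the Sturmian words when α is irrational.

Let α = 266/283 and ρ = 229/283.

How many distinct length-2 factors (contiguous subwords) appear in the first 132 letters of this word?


t_n = ⌊(n·266+229)/283⌋ for n = 0 … 132:
  n=0…9: ⌊229/283⌋=0 ⌊495/283⌋=1 ⌊761/283⌋=2 ⌊1027/283⌋=3 ⌊1293/283⌋=4 ⌊1559/283⌋=5 ⌊1825/283⌋=6 ⌊2091/283⌋=7 ⌊2357/283⌋=8 ⌊2623/283⌋=9
  n=10…19: ⌊2889/283⌋=10 ⌊3155/283⌋=11 ⌊3421/283⌋=12 ⌊3687/283⌋=13 ⌊3953/283⌋=13 ⌊4219/283⌋=14 ⌊4485/283⌋=15 ⌊4751/283⌋=16 ⌊5017/283⌋=17 ⌊5283/283⌋=18
  n=20…29: ⌊5549/283⌋=19 ⌊5815/283⌋=20 ⌊6081/283⌋=21 ⌊6347/283⌋=22 ⌊6613/283⌋=23 ⌊6879/283⌋=24 ⌊7145/283⌋=25 ⌊7411/283⌋=26 ⌊7677/283⌋=27 ⌊7943/283⌋=28
  n=30…39: ⌊8209/283⌋=29 ⌊8475/283⌋=29 ⌊8741/283⌋=30 ⌊9007/283⌋=31 ⌊9273/283⌋=32 ⌊9539/283⌋=33 ⌊9805/283⌋=34 ⌊10071/283⌋=35 ⌊10337/283⌋=36 ⌊10603/283⌋=37
  n=40…49: ⌊10869/283⌋=38 ⌊11135/283⌋=39 ⌊11401/283⌋=40 ⌊11667/283⌋=41 ⌊11933/283⌋=42 ⌊12199/283⌋=43 ⌊12465/283⌋=44 ⌊12731/283⌋=44 ⌊12997/283⌋=45 ⌊13263/283⌋=46
  n=50…59: ⌊13529/283⌋=47 ⌊13795/283⌋=48 ⌊14061/283⌋=49 ⌊14327/283⌋=50 ⌊14593/283⌋=51 ⌊14859/283⌋=52 ⌊15125/283⌋=53 ⌊15391/283⌋=54 ⌊15657/283⌋=55 ⌊15923/283⌋=56
  n=60…69: ⌊16189/283⌋=57 ⌊16455/283⌋=58 ⌊16721/283⌋=59 ⌊16987/283⌋=60 ⌊17253/283⌋=60 ⌊17519/283⌋=61 ⌊17785/283⌋=62 ⌊18051/283⌋=63 ⌊18317/283⌋=64 ⌊18583/283⌋=65
  n=70…79: ⌊18849/283⌋=66 ⌊19115/283⌋=67 ⌊19381/283⌋=68 ⌊19647/283⌋=69 ⌊19913/283⌋=70 ⌊20179/283⌋=71 ⌊20445/283⌋=72 ⌊20711/283⌋=73 ⌊20977/283⌋=74 ⌊21243/283⌋=75
  n=80…89: ⌊21509/283⌋=76 ⌊21775/283⌋=76 ⌊22041/283⌋=77 ⌊22307/283⌋=78 ⌊22573/283⌋=79 ⌊22839/283⌋=80 ⌊23105/283⌋=81 ⌊23371/283⌋=82 ⌊23637/283⌋=83 ⌊23903/283⌋=84
  n=90…99: ⌊24169/283⌋=85 ⌊24435/283⌋=86 ⌊24701/283⌋=87 ⌊24967/283⌋=88 ⌊25233/283⌋=89 ⌊25499/283⌋=90 ⌊25765/283⌋=91 ⌊26031/283⌋=91 ⌊26297/283⌋=92 ⌊26563/283⌋=93
  n=100…109: ⌊26829/283⌋=94 ⌊27095/283⌋=95 ⌊27361/283⌋=96 ⌊27627/283⌋=97 ⌊27893/283⌋=98 ⌊28159/283⌋=99 ⌊28425/283⌋=100 ⌊28691/283⌋=101 ⌊28957/283⌋=102 ⌊29223/283⌋=103
  n=110…119: ⌊29489/283⌋=104 ⌊29755/283⌋=105 ⌊30021/283⌋=106 ⌊30287/283⌋=107 ⌊30553/283⌋=107 ⌊30819/283⌋=108 ⌊31085/283⌋=109 ⌊31351/283⌋=110 ⌊31617/283⌋=111 ⌊31883/283⌋=112
  n=120…129: ⌊32149/283⌋=113 ⌊32415/283⌋=114 ⌊32681/283⌋=115 ⌊32947/283⌋=116 ⌊33213/283⌋=117 ⌊33479/283⌋=118 ⌊33745/283⌋=119 ⌊34011/283⌋=120 ⌊34277/283⌋=121 ⌊34543/283⌋=122
  n=130…132: ⌊34809/283⌋=123 ⌊35075/283⌋=123 ⌊35341/283⌋=124
s_n = t_(n+1) − t_n for n = 0 … 131 gives
prefix = 111111111111101111111111111111011111111111111101111111111111111011111111111111110111111111111111011111111111111110111111111111111101
slide a length-2 window over [0..1] … [130..131] (131 windows); first occurrence of each distinct factor:
  [  0..  1] 11
  [ 12.. 13] 10
  [ 13.. 14] 01
  (the other 128 windows repeat one of these)
distinct factors: {01, 10, 11}
count = 3  (Sturmian bound for length 2 is 3)

3


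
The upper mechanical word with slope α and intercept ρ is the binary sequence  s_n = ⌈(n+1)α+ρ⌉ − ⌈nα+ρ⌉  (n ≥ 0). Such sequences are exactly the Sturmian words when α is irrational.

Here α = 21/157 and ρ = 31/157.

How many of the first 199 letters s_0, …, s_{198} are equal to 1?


#1s = Σ_{n=0}^{198} s_n = Σ_{n=0}^{198} (⌈(n+1)α+ρ⌉ − ⌈nα+ρ⌉)
the sum telescopes: every ⌈nα+ρ⌉ with 0 < n < 199 appears once with + and once with −, leaving ⌈199α+ρ⌉ − ⌈0·α+ρ⌉
199α + ρ = (199·21 + 31) / 157 = 4210/157
ρ = 31/157
⌈4210/157⌉ = 27,  ⌈31/157⌉ = 1
#1s = 27 − 1 = 26

26


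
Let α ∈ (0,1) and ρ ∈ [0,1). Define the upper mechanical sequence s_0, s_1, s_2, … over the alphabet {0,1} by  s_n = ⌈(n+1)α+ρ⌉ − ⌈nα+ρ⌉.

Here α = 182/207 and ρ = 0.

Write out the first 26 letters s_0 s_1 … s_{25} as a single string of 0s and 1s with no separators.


11111111011111110111111101

n=0: ⌈(1·182)/207⌉ − ⌈(0·182)/207⌉ = ⌈182/207⌉ − ⌈0/207⌉ = 1 − 0 = 1
n=1: ⌈(2·182)/207⌉ − ⌈(1·182)/207⌉ = ⌈364/207⌉ − ⌈182/207⌉ = 2 − 1 = 1
n=2: ⌈(3·182)/207⌉ − ⌈(2·182)/207⌉ = ⌈546/207⌉ − ⌈364/207⌉ = 3 − 2 = 1
n=3: ⌈(4·182)/207⌉ − ⌈(3·182)/207⌉ = ⌈728/207⌉ − ⌈546/207⌉ = 4 − 3 = 1
n=4: ⌈(5·182)/207⌉ − ⌈(4·182)/207⌉ = ⌈910/207⌉ − ⌈728/207⌉ = 5 − 4 = 1
n=5: ⌈(6·182)/207⌉ − ⌈(5·182)/207⌉ = ⌈1092/207⌉ − ⌈910/207⌉ = 6 − 5 = 1
n=6: ⌈(7·182)/207⌉ − ⌈(6·182)/207⌉ = ⌈1274/207⌉ − ⌈1092/207⌉ = 7 − 6 = 1
n=7: ⌈(8·182)/207⌉ − ⌈(7·182)/207⌉ = ⌈1456/207⌉ − ⌈1274/207⌉ = 8 − 7 = 1
n=8: ⌈(9·182)/207⌉ − ⌈(8·182)/207⌉ = ⌈1638/207⌉ − ⌈1456/207⌉ = 8 − 8 = 0
n=9: ⌈(10·182)/207⌉ − ⌈(9·182)/207⌉ = ⌈1820/207⌉ − ⌈1638/207⌉ = 9 − 8 = 1
n=10: ⌈(11·182)/207⌉ − ⌈(10·182)/207⌉ = ⌈2002/207⌉ − ⌈1820/207⌉ = 10 − 9 = 1
n=11: ⌈(12·182)/207⌉ − ⌈(11·182)/207⌉ = ⌈2184/207⌉ − ⌈2002/207⌉ = 11 − 10 = 1
n=12: ⌈(13·182)/207⌉ − ⌈(12·182)/207⌉ = ⌈2366/207⌉ − ⌈2184/207⌉ = 12 − 11 = 1
n=13: ⌈(14·182)/207⌉ − ⌈(13·182)/207⌉ = ⌈2548/207⌉ − ⌈2366/207⌉ = 13 − 12 = 1
n=14: ⌈(15·182)/207⌉ − ⌈(14·182)/207⌉ = ⌈2730/207⌉ − ⌈2548/207⌉ = 14 − 13 = 1
n=15: ⌈(16·182)/207⌉ − ⌈(15·182)/207⌉ = ⌈2912/207⌉ − ⌈2730/207⌉ = 15 − 14 = 1
n=16: ⌈(17·182)/207⌉ − ⌈(16·182)/207⌉ = ⌈3094/207⌉ − ⌈2912/207⌉ = 15 − 15 = 0
n=17: ⌈(18·182)/207⌉ − ⌈(17·182)/207⌉ = ⌈3276/207⌉ − ⌈3094/207⌉ = 16 − 15 = 1
n=18: ⌈(19·182)/207⌉ − ⌈(18·182)/207⌉ = ⌈3458/207⌉ − ⌈3276/207⌉ = 17 − 16 = 1
n=19: ⌈(20·182)/207⌉ − ⌈(19·182)/207⌉ = ⌈3640/207⌉ − ⌈3458/207⌉ = 18 − 17 = 1
n=20: ⌈(21·182)/207⌉ − ⌈(20·182)/207⌉ = ⌈3822/207⌉ − ⌈3640/207⌉ = 19 − 18 = 1
n=21: ⌈(22·182)/207⌉ − ⌈(21·182)/207⌉ = ⌈4004/207⌉ − ⌈3822/207⌉ = 20 − 19 = 1
n=22: ⌈(23·182)/207⌉ − ⌈(22·182)/207⌉ = ⌈4186/207⌉ − ⌈4004/207⌉ = 21 − 20 = 1
n=23: ⌈(24·182)/207⌉ − ⌈(23·182)/207⌉ = ⌈4368/207⌉ − ⌈4186/207⌉ = 22 − 21 = 1
n=24: ⌈(25·182)/207⌉ − ⌈(24·182)/207⌉ = ⌈4550/207⌉ − ⌈4368/207⌉ = 22 − 22 = 0
n=25: ⌈(26·182)/207⌉ − ⌈(25·182)/207⌉ = ⌈4732/207⌉ − ⌈4550/207⌉ = 23 − 22 = 1


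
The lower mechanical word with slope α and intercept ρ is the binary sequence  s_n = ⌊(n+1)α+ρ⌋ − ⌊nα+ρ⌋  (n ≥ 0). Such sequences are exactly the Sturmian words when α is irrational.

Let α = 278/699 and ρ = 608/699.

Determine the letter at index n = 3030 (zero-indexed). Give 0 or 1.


1

(n+1)α + ρ = (3031·278 + 608) / 699 = 843226/699
nα + ρ     = (3030·278 + 608) / 699 = 842948/699
⌊843226/699⌋ = 1206,  ⌊842948/699⌋ = 1205
s_{3030} = 1206 − 1205 = 1


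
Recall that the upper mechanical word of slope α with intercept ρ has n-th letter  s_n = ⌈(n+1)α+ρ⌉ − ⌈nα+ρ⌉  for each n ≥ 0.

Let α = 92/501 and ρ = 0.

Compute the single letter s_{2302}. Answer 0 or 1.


0

(n+1)α + ρ = (2303·92) / 501 = 211876/501
nα + ρ     = (2302·92) / 501 = 211784/501
⌈211876/501⌉ = 423,  ⌈211784/501⌉ = 423
s_{2302} = 423 − 423 = 0


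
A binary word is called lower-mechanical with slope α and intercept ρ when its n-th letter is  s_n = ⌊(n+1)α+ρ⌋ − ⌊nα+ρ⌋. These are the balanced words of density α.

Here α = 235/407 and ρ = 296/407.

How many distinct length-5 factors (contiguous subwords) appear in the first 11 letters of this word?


t_n = ⌊(n·235+296)/407⌋ for n = 0 … 11:
  n=0…9: ⌊296/407⌋=0 ⌊531/407⌋=1 ⌊766/407⌋=1 ⌊1001/407⌋=2 ⌊1236/407⌋=3 ⌊1471/407⌋=3 ⌊1706/407⌋=4 ⌊1941/407⌋=4 ⌊2176/407⌋=5 ⌊2411/407⌋=5
  n=10…11: ⌊2646/407⌋=6 ⌊2881/407⌋=7
s_n = t_(n+1) − t_n for n = 0 … 10 gives
prefix = 10110101011
slide a length-5 window over [0..4] … [6..10] (7 windows); first occurrence of each distinct factor:
  [  0..  4] 10110
  [  1..  5] 01101
  [  2..  6] 11010
  [  3..  7] 10101
  [  4..  8] 01010
  [  6.. 10] 01011
  (the other 1 window repeats one of these)
distinct factors: {01010, 01011, 01101, 10101, 10110, 11010}
count = 6  (Sturmian bound for length 5 is 6)

6


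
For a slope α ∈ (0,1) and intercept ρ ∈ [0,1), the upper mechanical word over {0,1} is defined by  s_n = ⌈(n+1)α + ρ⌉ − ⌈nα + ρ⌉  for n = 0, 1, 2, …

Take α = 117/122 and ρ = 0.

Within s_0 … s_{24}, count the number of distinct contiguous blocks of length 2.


2

t_n = ⌈(n·117)/122⌉ for n = 0 … 25:
  n=0…9: ⌈0/122⌉=0 ⌈117/122⌉=1 ⌈234/122⌉=2 ⌈351/122⌉=3 ⌈468/122⌉=4 ⌈585/122⌉=5 ⌈702/122⌉=6 ⌈819/122⌉=7 ⌈936/122⌉=8 ⌈1053/122⌉=9
  n=10…19: ⌈1170/122⌉=10 ⌈1287/122⌉=11 ⌈1404/122⌉=12 ⌈1521/122⌉=13 ⌈1638/122⌉=14 ⌈1755/122⌉=15 ⌈1872/122⌉=16 ⌈1989/122⌉=17 ⌈2106/122⌉=18 ⌈2223/122⌉=19
  n=20…25: ⌈2340/122⌉=20 ⌈2457/122⌉=21 ⌈2574/122⌉=22 ⌈2691/122⌉=23 ⌈2808/122⌉=24 ⌈2925/122⌉=24
s_n = t_(n+1) − t_n for n = 0 … 24 gives
prefix = 1111111111111111111111110
slide a length-2 window over [0..1] … [23..24] (24 windows); first occurrence of each distinct factor:
  [  0..  1] 11
  [ 23.. 24] 10
  (the other 22 windows repeat one of these)
distinct factors: {10, 11}
count = 2  (Sturmian bound for length 2 is 3)


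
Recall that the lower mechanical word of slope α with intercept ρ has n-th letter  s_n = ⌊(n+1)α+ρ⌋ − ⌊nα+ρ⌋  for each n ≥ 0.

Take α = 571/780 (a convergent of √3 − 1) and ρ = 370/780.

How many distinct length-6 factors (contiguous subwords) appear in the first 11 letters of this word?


t_n = ⌊(n·571+370)/780⌋ for n = 0 … 11:
  n=0…9: ⌊370/780⌋=0 ⌊941/780⌋=1 ⌊1512/780⌋=1 ⌊2083/780⌋=2 ⌊2654/780⌋=3 ⌊3225/780⌋=4 ⌊3796/780⌋=4 ⌊4367/780⌋=5 ⌊4938/780⌋=6 ⌊5509/780⌋=7
  n=10…11: ⌊6080/780⌋=7 ⌊6651/780⌋=8
s_n = t_(n+1) − t_n for n = 0 … 10 gives
prefix = 10111011101
slide a length-6 window over [0..5] … [5..10] (6 windows); first occurrence of each distinct factor:
  [  0..  5] 101110
  [  1..  6] 011101
  [  2..  7] 111011
  [  3..  8] 110111
  (the other 2 windows repeat one of these)
distinct factors: {011101, 101110, 110111, 111011}
count = 4  (Sturmian bound for length 6 is 7)

4


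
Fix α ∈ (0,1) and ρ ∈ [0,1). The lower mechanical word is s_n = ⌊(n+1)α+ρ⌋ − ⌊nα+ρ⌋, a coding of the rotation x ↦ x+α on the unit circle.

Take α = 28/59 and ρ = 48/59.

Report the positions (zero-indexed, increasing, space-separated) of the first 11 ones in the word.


n=0: ⌊76/59⌋−⌊48/59⌋ = 1−0 = 1  ← one
n=1: ⌊104/59⌋−⌊76/59⌋ = 1−1 = 0
n=2: ⌊132/59⌋−⌊104/59⌋ = 2−1 = 1  ← one
n=3: ⌊160/59⌋−⌊132/59⌋ = 2−2 = 0
n=4: ⌊188/59⌋−⌊160/59⌋ = 3−2 = 1  ← one
n=5: ⌊216/59⌋−⌊188/59⌋ = 3−3 = 0
n=6: ⌊244/59⌋−⌊216/59⌋ = 4−3 = 1  ← one
n=7: ⌊272/59⌋−⌊244/59⌋ = 4−4 = 0
n=8: ⌊300/59⌋−⌊272/59⌋ = 5−4 = 1  ← one
n=9: ⌊328/59⌋−⌊300/59⌋ = 5−5 = 0
n=10: ⌊356/59⌋−⌊328/59⌋ = 6−5 = 1  ← one
n=11: ⌊384/59⌋−⌊356/59⌋ = 6−6 = 0
n=12: ⌊412/59⌋−⌊384/59⌋ = 6−6 = 0
n=13: ⌊440/59⌋−⌊412/59⌋ = 7−6 = 1  ← one
n=14: ⌊468/59⌋−⌊440/59⌋ = 7−7 = 0
n=15: ⌊496/59⌋−⌊468/59⌋ = 8−7 = 1  ← one
n=16: ⌊524/59⌋−⌊496/59⌋ = 8−8 = 0
n=17: ⌊552/59⌋−⌊524/59⌋ = 9−8 = 1  ← one
n=18: ⌊580/59⌋−⌊552/59⌋ = 9−9 = 0
n=19: ⌊608/59⌋−⌊580/59⌋ = 10−9 = 1  ← one
n=20: ⌊636/59⌋−⌊608/59⌋ = 10−10 = 0
n=21: ⌊664/59⌋−⌊636/59⌋ = 11−10 = 1  ← one
positions of the first 11 ones: 0 2 4 6 8 10 13 15 17 19 21

0 2 4 6 8 10 13 15 17 19 21


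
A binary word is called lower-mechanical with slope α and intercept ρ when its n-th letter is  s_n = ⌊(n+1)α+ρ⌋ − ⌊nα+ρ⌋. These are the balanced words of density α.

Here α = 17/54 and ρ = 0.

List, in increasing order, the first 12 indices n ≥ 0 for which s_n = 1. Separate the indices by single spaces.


3 6 9 12 15 19 22 25 28 31 34 38

n=0: ⌊17/54⌋−⌊0/54⌋ = 0−0 = 0
n=1: ⌊34/54⌋−⌊17/54⌋ = 0−0 = 0
n=2: ⌊51/54⌋−⌊34/54⌋ = 0−0 = 0
n=3: ⌊68/54⌋−⌊51/54⌋ = 1−0 = 1  ← one
n=4: ⌊85/54⌋−⌊68/54⌋ = 1−1 = 0
n=5: ⌊102/54⌋−⌊85/54⌋ = 1−1 = 0
n=6: ⌊119/54⌋−⌊102/54⌋ = 2−1 = 1  ← one
n=7: ⌊136/54⌋−⌊119/54⌋ = 2−2 = 0
n=8: ⌊153/54⌋−⌊136/54⌋ = 2−2 = 0
n=9: ⌊170/54⌋−⌊153/54⌋ = 3−2 = 1  ← one
n=10: ⌊187/54⌋−⌊170/54⌋ = 3−3 = 0
n=11: ⌊204/54⌋−⌊187/54⌋ = 3−3 = 0
n=12: ⌊221/54⌋−⌊204/54⌋ = 4−3 = 1  ← one
n=13: ⌊238/54⌋−⌊221/54⌋ = 4−4 = 0
n=14: ⌊255/54⌋−⌊238/54⌋ = 4−4 = 0
n=15: ⌊272/54⌋−⌊255/54⌋ = 5−4 = 1  ← one
n=16: ⌊289/54⌋−⌊272/54⌋ = 5−5 = 0
n=17: ⌊306/54⌋−⌊289/54⌋ = 5−5 = 0
n=18: ⌊323/54⌋−⌊306/54⌋ = 5−5 = 0
n=19: ⌊340/54⌋−⌊323/54⌋ = 6−5 = 1  ← one
n=20: ⌊357/54⌋−⌊340/54⌋ = 6−6 = 0
n=21: ⌊374/54⌋−⌊357/54⌋ = 6−6 = 0
n=22: ⌊391/54⌋−⌊374/54⌋ = 7−6 = 1  ← one
n=23: ⌊408/54⌋−⌊391/54⌋ = 7−7 = 0
n=24: ⌊425/54⌋−⌊408/54⌋ = 7−7 = 0
n=25: ⌊442/54⌋−⌊425/54⌋ = 8−7 = 1  ← one
n=26: ⌊459/54⌋−⌊442/54⌋ = 8−8 = 0
n=27: ⌊476/54⌋−⌊459/54⌋ = 8−8 = 0
n=28: ⌊493/54⌋−⌊476/54⌋ = 9−8 = 1  ← one
n=29: ⌊510/54⌋−⌊493/54⌋ = 9−9 = 0
n=30: ⌊527/54⌋−⌊510/54⌋ = 9−9 = 0
n=31: ⌊544/54⌋−⌊527/54⌋ = 10−9 = 1  ← one
n=32: ⌊561/54⌋−⌊544/54⌋ = 10−10 = 0
n=33: ⌊578/54⌋−⌊561/54⌋ = 10−10 = 0
n=34: ⌊595/54⌋−⌊578/54⌋ = 11−10 = 1  ← one
n=35: ⌊612/54⌋−⌊595/54⌋ = 11−11 = 0
n=36: ⌊629/54⌋−⌊612/54⌋ = 11−11 = 0
n=37: ⌊646/54⌋−⌊629/54⌋ = 11−11 = 0
n=38: ⌊663/54⌋−⌊646/54⌋ = 12−11 = 1  ← one
positions of the first 12 ones: 3 6 9 12 15 19 22 25 28 31 34 38


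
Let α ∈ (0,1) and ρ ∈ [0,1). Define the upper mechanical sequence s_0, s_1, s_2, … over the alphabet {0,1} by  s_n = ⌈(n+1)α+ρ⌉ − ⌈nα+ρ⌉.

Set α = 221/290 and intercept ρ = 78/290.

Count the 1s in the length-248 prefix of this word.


#1s = Σ_{n=0}^{247} s_n = Σ_{n=0}^{247} (⌈(n+1)α+ρ⌉ − ⌈nα+ρ⌉)
the sum telescopes: every ⌈nα+ρ⌉ with 0 < n < 248 appears once with + and once with −, leaving ⌈248α+ρ⌉ − ⌈0·α+ρ⌉
248α + ρ = (248·221 + 78) / 290 = 54886/290
ρ = 78/290
⌈54886/290⌉ = 190,  ⌈78/290⌉ = 1
#1s = 190 − 1 = 189

189


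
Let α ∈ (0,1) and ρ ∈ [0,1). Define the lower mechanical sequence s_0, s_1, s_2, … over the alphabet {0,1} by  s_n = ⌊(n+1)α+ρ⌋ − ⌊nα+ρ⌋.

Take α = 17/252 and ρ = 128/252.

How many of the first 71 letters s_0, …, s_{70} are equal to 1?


#1s = Σ_{n=0}^{70} s_n = Σ_{n=0}^{70} (⌊(n+1)α+ρ⌋ − ⌊nα+ρ⌋)
the sum telescopes: every ⌊nα+ρ⌋ with 0 < n < 71 appears once with + and once with −, leaving ⌊71α+ρ⌋ − ⌊0·α+ρ⌋
71α + ρ = (71·17 + 128) / 252 = 1335/252
ρ = 128/252
⌊1335/252⌋ = 5,  ⌊128/252⌋ = 0
#1s = 5 − 0 = 5

5
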